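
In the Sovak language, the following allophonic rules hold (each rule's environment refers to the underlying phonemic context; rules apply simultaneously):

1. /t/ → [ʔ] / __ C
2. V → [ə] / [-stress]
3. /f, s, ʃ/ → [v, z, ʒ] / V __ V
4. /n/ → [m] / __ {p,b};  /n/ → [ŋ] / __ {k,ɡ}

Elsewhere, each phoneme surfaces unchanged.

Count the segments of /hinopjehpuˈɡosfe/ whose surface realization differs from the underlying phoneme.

5

Segments that undergo a rule: /i/ → [ə] (rule 2); /o/ → [ə] (rule 2); /e/ → [ə] (rule 2); /u/ → [ə] (rule 2); /e/ → [ə] (rule 2).
All other segments surface unchanged.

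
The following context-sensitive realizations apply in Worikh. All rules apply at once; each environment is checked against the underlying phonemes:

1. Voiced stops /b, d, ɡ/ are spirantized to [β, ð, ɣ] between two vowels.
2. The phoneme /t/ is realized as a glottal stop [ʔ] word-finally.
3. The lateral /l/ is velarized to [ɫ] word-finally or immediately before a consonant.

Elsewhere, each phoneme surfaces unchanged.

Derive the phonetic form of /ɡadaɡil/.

[ɡaðaɣiɫ]

/ɡ/ (word-initial) is in the target of rule 1 but the environment (between two vowels) is not met → [ɡ].
/a/ stays [a].
Rule 1 applies to /d/ (between /a/ and /a/: between two vowels) → [ð].
/a/ stays [a].
Rule 1 applies to /ɡ/ (between /a/ and /i/: between two vowels) → [ɣ].
/i/ (between /ɡ/ and /l/): no rule targets it → [i].
/l/ (word-final): word-finally or immediately before a consonant, so rule 3 applies → [ɫ].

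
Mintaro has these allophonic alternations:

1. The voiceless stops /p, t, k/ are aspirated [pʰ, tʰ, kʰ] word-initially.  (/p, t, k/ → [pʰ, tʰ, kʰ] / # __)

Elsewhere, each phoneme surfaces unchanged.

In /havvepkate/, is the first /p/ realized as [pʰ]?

No

/p/ (between /e/ and /k/): rule 1 targets it, but not word-initially → unchanged [p].
The actual realization is [p], not [pʰ].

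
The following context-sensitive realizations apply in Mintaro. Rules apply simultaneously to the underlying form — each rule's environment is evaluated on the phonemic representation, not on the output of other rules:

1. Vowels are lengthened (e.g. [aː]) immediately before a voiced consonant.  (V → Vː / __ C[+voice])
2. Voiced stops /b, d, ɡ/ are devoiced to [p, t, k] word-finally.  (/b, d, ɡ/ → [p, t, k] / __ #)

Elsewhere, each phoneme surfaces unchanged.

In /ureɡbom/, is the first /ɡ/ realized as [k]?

No

/ɡ/ — between /e/ and /b/; rule 2 does not apply here → [ɡ].
The actual realization is [ɡ], not [k].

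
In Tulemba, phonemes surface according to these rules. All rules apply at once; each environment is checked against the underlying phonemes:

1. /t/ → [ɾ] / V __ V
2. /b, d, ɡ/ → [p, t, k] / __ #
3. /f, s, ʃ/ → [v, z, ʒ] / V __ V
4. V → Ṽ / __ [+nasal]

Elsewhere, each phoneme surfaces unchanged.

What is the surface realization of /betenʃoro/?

/b/ (word-initial) fails the environment for rule 2, so it stays [b].
/e/ — between /b/ and /t/; rule 4 does not apply here → [e].
/t/ (between /e/ and /e/): between two vowels, so rule 1 applies → [ɾ].
Rule 4 applies to /e/ (between /t/ and /n/: before a nasal consonant) → [ẽ].
/n/ stays [n].
/ʃ/ (between /n/ and /o/) fails the environment for rule 3, so it stays [ʃ].
/o/ (between /ʃ/ and /r/) is in the target of rule 4 but the environment (before a nasal consonant) is not met → [o].
/r/ — not in any rule's target class → [r].
/o/ (word-final) is in the target of rule 4 but the environment (before a nasal consonant) is not met → [o].

[beɾẽnʃoro]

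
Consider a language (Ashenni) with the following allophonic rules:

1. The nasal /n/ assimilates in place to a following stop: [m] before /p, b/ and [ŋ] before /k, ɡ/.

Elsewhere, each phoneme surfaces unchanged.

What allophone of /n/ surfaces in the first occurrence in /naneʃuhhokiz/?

[n]

/n/ (word-initial): rule 1 targets it, but not before a labial or velar stop → unchanged [n].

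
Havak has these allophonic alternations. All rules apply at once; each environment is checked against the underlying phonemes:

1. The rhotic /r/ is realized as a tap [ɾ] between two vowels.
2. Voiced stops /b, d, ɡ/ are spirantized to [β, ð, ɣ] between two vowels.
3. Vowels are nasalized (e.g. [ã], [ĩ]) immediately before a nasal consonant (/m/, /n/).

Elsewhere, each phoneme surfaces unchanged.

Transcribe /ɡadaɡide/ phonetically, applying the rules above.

[ɡaðaɣiðe]

/ɡ/ (word-initial): rule 2 targets it, but not between two vowels → unchanged [ɡ].
/a/ (between /ɡ/ and /d/) fails the environment for rule 3, so it stays [a].
/d/ — between /a/ and /a/, between two vowels — surfaces as [ð] (rule 2).
/a/ (between /d/ and /ɡ/): rule 3 targets it, but not before a nasal consonant → unchanged [a].
/ɡ/ — between /a/ and /i/, between two vowels — surfaces as [ɣ] (rule 2).
/i/ (between /ɡ/ and /d/) fails the environment for rule 3, so it stays [i].
/d/ (between /i/ and /e/) occurs between two vowels → [ð] by rule 2.
/e/ (word-final) is in the target of rule 3 but the environment (before a nasal consonant) is not met → [e].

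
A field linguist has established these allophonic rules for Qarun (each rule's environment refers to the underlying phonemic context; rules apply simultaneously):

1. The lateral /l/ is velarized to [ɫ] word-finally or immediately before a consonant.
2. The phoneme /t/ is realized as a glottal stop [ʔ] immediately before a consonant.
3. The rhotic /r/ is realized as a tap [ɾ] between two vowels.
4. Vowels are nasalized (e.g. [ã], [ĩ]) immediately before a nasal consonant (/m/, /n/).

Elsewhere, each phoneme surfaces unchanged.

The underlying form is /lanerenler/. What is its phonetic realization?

[lãneɾẽnler]

/l/ (word-initial): rule 1 targets it, but not word-finally or immediately before a consonant → unchanged [l].
/a/ meets the environment for rule 4 (before a nasal consonant) → [ã].
/n/ stays [n].
/e/ (between /n/ and /r/) is in the target of rule 4 but the environment (before a nasal consonant) is not met → [e].
/r/ meets the environment for rule 3 (between two vowels) → [ɾ].
/e/ (between /r/ and /n/): before a nasal consonant, so rule 4 applies → [ẽ].
/n/ (between /e/ and /l/): no rule targets it → [n].
/l/ (between /n/ and /e/) fails the environment for rule 1, so it stays [l].
/e/ (between /l/ and /r/): rule 4 targets it, but not before a nasal consonant → unchanged [e].
/r/ (word-final): rule 3 targets it, but not between two vowels → unchanged [r].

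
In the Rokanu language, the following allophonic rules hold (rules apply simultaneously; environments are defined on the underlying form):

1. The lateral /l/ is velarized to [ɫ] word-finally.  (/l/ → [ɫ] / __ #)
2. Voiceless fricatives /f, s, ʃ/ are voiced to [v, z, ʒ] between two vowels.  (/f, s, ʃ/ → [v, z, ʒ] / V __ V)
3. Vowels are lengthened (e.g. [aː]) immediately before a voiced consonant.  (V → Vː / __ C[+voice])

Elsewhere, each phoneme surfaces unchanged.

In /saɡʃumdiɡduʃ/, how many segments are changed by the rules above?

3

Segments that undergo a rule: /a/ → [aː] (rule 3); /u/ → [uː] (rule 3); /i/ → [iː] (rule 3).
All other segments surface unchanged.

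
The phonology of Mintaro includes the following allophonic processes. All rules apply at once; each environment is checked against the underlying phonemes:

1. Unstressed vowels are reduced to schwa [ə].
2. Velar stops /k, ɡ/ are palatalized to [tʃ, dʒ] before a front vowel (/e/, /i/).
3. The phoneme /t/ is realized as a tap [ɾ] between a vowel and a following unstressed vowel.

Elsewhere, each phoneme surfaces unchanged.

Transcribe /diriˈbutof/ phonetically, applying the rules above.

/i/ meets the environment for rule 1 (in an unstressed syllable) → [ə].
/i/ — between /r/ and /b/, in an unstressed syllable — surfaces as [ə] (rule 1).
/u/ (between /b/ and /t/): rule 1 targets it, but not in an unstressed syllable → unchanged [u].
/t/ meets the environment for rule 3 (between a vowel and a following unstressed vowel) → [ɾ].
Rule 1 applies to /o/ (between /t/ and /f/: in an unstressed syllable) → [ə].

[dərəˈbuɾəf]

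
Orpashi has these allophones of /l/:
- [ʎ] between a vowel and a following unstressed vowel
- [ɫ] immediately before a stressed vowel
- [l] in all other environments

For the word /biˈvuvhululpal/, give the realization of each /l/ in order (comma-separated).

Occurrence 1 (position 8): between a vowel and a following unstressed vowel → [ʎ].
Occurrence 2 (position 10): no conditioning environment matches → elsewhere allophone [l].
Occurrence 3 (position 13): no conditioning environment matches → elsewhere allophone [l].

[ʎ], [l], [l]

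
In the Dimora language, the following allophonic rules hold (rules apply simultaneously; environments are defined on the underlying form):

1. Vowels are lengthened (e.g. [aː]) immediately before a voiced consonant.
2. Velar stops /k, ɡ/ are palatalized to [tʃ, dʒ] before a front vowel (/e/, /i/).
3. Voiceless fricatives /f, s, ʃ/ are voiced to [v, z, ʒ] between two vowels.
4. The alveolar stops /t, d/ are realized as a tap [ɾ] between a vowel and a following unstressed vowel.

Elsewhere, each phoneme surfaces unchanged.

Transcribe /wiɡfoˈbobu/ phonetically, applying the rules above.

/i/ (between /w/ and /ɡ/): before a voiced consonant, so rule 1 applies → [iː].
/ɡ/ — between /i/ and /f/; rule 2 does not apply here → [ɡ].
/f/ (between /ɡ/ and /o/): rule 3 targets it, but not between two vowels → unchanged [f].
Rule 1 applies to /o/ (between /f/ and /b/: before a voiced consonant) → [oː].
/o/ — between /b/ and /b/, before a voiced consonant — surfaces as [oː] (rule 1).
/u/ (word-final) fails the environment for rule 1, so it stays [u].

[wiːɡfoːˈboːbu]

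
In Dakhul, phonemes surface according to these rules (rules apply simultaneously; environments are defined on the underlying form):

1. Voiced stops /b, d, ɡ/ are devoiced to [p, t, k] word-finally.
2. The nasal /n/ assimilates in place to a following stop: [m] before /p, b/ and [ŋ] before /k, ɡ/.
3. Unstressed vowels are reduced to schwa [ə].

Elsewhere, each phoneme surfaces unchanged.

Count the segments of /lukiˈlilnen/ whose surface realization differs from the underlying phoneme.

3

Segments that undergo a rule: /u/ → [ə] (rule 3); /i/ → [ə] (rule 3); /e/ → [ə] (rule 3).
All other segments surface unchanged.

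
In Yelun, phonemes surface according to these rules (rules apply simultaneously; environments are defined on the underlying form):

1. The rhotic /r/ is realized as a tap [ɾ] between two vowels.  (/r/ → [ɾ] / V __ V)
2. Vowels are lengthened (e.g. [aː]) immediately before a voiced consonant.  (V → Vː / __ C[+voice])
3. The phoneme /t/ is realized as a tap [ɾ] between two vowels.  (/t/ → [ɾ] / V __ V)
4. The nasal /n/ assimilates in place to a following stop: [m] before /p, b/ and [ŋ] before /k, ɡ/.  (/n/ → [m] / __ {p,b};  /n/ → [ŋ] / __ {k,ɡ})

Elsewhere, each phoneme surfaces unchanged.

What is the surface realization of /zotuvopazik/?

/z/ — not in any rule's target class → [z].
/o/ — between /z/ and /t/; rule 2 does not apply here → [o].
/t/ (between /o/ and /u/): between two vowels, so rule 3 applies → [ɾ].
/u/ (between /t/ and /v/): before a voiced consonant, so rule 2 applies → [uː].
/v/ — not in any rule's target class → [v].
/o/ — between /v/ and /p/; rule 2 does not apply here → [o].
/p/ stays [p].
/a/ (between /p/ and /z/): before a voiced consonant, so rule 2 applies → [aː].
/z/ — not in any rule's target class → [z].
/i/ (between /z/ and /k/) fails the environment for rule 2, so it stays [i].
/k/ stays [k].

[zoɾuːvopaːzik]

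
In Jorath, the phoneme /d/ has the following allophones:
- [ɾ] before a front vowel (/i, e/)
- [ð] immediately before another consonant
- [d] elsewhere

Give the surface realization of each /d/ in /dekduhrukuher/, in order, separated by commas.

[ɾ], [d]

Occurrence 1 (position 1): before a front vowel (/i, e/) → [ɾ].
Occurrence 2 (position 4): no conditioning environment matches → elsewhere allophone [d].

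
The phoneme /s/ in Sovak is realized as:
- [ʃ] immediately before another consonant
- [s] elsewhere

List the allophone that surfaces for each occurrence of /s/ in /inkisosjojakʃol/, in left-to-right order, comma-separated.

[s], [ʃ]

Occurrence 1 (position 5): no conditioning environment matches → elsewhere allophone [s].
Occurrence 2 (position 7): immediately before another consonant → [ʃ].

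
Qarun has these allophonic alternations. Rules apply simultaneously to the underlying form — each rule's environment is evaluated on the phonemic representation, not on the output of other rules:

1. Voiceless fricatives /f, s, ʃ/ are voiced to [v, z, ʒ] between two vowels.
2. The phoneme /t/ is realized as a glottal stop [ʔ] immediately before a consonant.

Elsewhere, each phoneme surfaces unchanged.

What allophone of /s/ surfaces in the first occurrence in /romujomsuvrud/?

/s/ — between /m/ and /u/; rule 1 does not apply here → [s].

[s]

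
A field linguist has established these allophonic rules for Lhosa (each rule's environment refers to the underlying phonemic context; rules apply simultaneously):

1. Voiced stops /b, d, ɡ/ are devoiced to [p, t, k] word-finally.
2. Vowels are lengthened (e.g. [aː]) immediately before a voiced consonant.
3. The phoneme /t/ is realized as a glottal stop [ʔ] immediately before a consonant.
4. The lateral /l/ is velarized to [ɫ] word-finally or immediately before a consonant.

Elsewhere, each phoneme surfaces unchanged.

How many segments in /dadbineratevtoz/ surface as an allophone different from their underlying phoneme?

Segments that undergo a rule: /a/ → [aː] (rule 2); /i/ → [iː] (rule 2); /e/ → [eː] (rule 2); /e/ → [eː] (rule 2); /o/ → [oː] (rule 2).
All other segments surface unchanged.

5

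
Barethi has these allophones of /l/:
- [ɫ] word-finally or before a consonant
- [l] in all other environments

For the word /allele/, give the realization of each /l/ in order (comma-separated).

Occurrence 1 (position 2): word-finally or before a consonant → [ɫ].
Occurrence 2 (position 3): no conditioning environment matches → elsewhere allophone [l].
Occurrence 3 (position 5): no conditioning environment matches → elsewhere allophone [l].

[ɫ], [l], [l]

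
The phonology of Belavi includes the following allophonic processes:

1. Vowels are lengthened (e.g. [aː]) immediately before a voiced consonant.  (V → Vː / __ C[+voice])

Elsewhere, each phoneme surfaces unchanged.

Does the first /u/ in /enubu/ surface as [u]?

/u/ (between /n/ and /b/): before a voiced consonant, so rule 1 applies → [uː].
The actual realization is [uː], not [u].

No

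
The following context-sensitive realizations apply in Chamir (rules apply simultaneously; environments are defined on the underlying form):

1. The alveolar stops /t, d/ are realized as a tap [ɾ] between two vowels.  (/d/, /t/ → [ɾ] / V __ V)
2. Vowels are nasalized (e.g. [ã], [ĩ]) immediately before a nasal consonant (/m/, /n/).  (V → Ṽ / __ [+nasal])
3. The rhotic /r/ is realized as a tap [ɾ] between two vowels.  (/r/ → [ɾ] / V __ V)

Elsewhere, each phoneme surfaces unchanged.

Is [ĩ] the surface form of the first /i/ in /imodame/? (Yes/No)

/i/ — word-initial, before a nasal consonant — surfaces as [ĩ] (rule 2).
The actual realization is [ĩ], which matches [ĩ].

Yes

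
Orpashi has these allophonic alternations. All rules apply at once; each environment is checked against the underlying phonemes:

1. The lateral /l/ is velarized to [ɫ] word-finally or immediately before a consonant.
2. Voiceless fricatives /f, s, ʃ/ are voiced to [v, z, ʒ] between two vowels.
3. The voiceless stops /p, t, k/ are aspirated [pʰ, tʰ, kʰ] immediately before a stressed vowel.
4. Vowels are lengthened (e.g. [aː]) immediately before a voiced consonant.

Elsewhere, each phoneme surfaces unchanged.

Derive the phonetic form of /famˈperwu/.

/f/ (word-initial): rule 2 targets it, but not between two vowels → unchanged [f].
/a/ (between /f/ and /m/) occurs before a voiced consonant → [aː] by rule 4.
/m/ (between /a/ and /p/): no rule targets it → [m].
Rule 3 applies to /p/ (between /m/ and /e/: immediately before a stressed vowel) → [pʰ].
/e/ (between /p/ and /r/) occurs before a voiced consonant → [eː] by rule 4.
/r/ (between /e/ and /w/): no rule targets it → [r].
/w/ (between /r/ and /u/) is unaffected → [w].
/u/ (word-final): rule 4 targets it, but not before a voiced consonant → unchanged [u].

[faːmˈpʰeːrwu]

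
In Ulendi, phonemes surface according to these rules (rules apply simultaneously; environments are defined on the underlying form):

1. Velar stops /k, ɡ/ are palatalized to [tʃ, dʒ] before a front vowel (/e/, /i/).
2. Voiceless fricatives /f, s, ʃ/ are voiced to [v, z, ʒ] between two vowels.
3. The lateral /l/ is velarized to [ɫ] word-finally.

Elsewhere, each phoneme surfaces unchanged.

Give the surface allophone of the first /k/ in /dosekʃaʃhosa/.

/k/ (between /e/ and /ʃ/) is in the target of rule 1 but the environment (before a front vowel) is not met → [k].

[k]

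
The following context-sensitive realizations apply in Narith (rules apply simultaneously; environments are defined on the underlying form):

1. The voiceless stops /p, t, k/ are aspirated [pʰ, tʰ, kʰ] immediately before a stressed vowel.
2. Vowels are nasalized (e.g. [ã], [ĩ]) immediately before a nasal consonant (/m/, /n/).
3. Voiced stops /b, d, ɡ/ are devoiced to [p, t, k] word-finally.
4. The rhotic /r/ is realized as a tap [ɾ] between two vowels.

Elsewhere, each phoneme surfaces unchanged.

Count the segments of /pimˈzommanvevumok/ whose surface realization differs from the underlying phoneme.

Segments that undergo a rule: /i/ → [ĩ] (rule 2); /o/ → [õ] (rule 2); /a/ → [ã] (rule 2); /u/ → [ũ] (rule 2).
All other segments surface unchanged.

4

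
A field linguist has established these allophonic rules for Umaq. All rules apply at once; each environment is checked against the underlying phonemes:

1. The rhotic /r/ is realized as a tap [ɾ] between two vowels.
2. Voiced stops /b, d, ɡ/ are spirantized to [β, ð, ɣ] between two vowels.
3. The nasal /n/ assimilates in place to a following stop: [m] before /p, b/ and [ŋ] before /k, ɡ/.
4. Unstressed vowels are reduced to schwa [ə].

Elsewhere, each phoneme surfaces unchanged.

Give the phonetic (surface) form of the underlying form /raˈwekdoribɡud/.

/r/ — word-initial; rule 1 does not apply here → [r].
/a/ (between /r/ and /w/) occurs in an unstressed syllable → [ə] by rule 4.
/w/ stays [w].
/e/ (between /w/ and /k/) is in the target of rule 4 but the environment (in an unstressed syllable) is not met → [e].
/k/ — not in any rule's target class → [k].
/d/ (between /k/ and /o/): rule 2 targets it, but not between two vowels → unchanged [d].
Rule 4 applies to /o/ (between /d/ and /r/: in an unstressed syllable) → [ə].
/r/ — between /o/ and /i/, between two vowels — surfaces as [ɾ] (rule 1).
/i/ meets the environment for rule 4 (in an unstressed syllable) → [ə].
/b/ (between /i/ and /ɡ/) is in the target of rule 2 but the environment (between two vowels) is not met → [b].
/ɡ/ — between /b/ and /u/; rule 2 does not apply here → [ɡ].
/u/ meets the environment for rule 4 (in an unstressed syllable) → [ə].
/d/ (word-final) is in the target of rule 2 but the environment (between two vowels) is not met → [d].

[rəˈwekdəɾəbɡəd]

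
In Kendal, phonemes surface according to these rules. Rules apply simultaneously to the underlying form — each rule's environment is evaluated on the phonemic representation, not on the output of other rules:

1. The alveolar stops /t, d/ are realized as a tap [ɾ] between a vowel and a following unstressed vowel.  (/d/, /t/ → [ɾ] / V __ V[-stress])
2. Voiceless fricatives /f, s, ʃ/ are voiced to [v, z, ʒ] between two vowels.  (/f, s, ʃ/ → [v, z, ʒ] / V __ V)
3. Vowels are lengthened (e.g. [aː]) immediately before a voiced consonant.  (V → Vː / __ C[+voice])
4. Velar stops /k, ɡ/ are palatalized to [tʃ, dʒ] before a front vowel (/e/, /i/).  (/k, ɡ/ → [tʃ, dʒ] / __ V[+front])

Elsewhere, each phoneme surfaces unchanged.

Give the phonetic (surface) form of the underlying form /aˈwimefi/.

[aːˈwiːmevi]

/a/ (word-initial): before a voiced consonant, so rule 3 applies → [aː].
/i/ (between /w/ and /m/) occurs before a voiced consonant → [iː] by rule 3.
/e/ — between /m/ and /f/; rule 3 does not apply here → [e].
/f/ — between /e/ and /i/, between two vowels — surfaces as [v] (rule 2).
/i/ (word-final): rule 3 targets it, but not before a voiced consonant → unchanged [i].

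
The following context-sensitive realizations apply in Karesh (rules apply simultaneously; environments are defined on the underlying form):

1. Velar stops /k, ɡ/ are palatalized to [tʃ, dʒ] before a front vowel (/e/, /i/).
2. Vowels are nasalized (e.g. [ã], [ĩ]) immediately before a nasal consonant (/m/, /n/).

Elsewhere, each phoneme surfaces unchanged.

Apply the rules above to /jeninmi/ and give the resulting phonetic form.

[jẽnĩnmi]

/j/ stays [j].
/e/ (between /j/ and /n/) occurs before a nasal consonant → [ẽ] by rule 2.
/n/ stays [n].
/i/ (between /n/ and /n/): before a nasal consonant, so rule 2 applies → [ĩ].
/n/ (between /i/ and /m/): no rule targets it → [n].
/m/ — not in any rule's target class → [m].
/i/ (word-final) fails the environment for rule 2, so it stays [i].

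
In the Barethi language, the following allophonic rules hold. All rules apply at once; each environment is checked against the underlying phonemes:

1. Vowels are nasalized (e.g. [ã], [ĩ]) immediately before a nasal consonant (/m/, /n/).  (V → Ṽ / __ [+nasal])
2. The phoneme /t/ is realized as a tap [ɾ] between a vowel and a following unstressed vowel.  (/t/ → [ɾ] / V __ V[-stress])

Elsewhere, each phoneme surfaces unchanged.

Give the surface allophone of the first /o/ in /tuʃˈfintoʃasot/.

[o]

/o/ (between /t/ and /ʃ/) is in the target of rule 1 but the environment (before a nasal consonant) is not met → [o].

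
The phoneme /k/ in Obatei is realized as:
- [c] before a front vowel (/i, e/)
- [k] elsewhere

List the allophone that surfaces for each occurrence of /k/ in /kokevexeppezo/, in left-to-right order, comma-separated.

[k], [c]

Occurrence 1 (position 1): no conditioning environment matches → elsewhere allophone [k].
Occurrence 2 (position 3): before a front vowel → [c].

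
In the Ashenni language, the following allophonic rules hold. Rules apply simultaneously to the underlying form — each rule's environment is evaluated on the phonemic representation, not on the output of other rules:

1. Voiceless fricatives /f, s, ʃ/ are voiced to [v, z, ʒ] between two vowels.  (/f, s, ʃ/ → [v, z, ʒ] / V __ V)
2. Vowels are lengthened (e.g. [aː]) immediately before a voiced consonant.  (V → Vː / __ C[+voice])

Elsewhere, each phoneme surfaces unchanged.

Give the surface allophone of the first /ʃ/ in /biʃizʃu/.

/ʃ/ (between /i/ and /i/): between two vowels, so rule 1 applies → [ʒ].

[ʒ]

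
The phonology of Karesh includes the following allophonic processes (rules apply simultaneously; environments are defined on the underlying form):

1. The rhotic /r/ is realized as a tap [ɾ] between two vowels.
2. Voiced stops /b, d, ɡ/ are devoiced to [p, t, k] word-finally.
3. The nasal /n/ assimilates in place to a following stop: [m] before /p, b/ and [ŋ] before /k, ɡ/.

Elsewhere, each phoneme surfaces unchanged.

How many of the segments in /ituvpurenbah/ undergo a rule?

Segments that undergo a rule: /r/ → [ɾ] (rule 1); /n/ → [m] (rule 3).
All other segments surface unchanged.

2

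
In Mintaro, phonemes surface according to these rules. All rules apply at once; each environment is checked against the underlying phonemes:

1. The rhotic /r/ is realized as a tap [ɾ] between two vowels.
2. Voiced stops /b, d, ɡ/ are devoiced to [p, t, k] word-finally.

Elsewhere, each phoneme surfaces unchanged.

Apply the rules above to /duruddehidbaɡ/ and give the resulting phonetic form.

[duɾuddehidbak]

/d/ (word-initial) is in the target of rule 2 but the environment (word-finally) is not met → [d].
/r/ — between /u/ and /u/, between two vowels — surfaces as [ɾ] (rule 1).
/d/ (between /u/ and /d/) fails the environment for rule 2, so it stays [d].
/d/ (between /d/ and /e/) fails the environment for rule 2, so it stays [d].
/d/ — between /i/ and /b/; rule 2 does not apply here → [d].
/b/ (between /d/ and /a/) is in the target of rule 2 but the environment (word-finally) is not met → [b].
/ɡ/ — word-final, word-finally — surfaces as [k] (rule 2).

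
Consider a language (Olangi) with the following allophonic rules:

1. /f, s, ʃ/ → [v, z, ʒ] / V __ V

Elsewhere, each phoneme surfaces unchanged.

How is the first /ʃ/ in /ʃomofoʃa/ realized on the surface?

[ʃ]

/ʃ/ (word-initial) fails the environment for rule 1, so it stays [ʃ].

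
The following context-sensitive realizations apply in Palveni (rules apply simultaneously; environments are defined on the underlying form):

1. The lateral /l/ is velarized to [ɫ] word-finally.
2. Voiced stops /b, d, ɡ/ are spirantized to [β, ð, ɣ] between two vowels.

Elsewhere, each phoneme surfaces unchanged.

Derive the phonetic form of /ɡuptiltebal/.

[ɡuptilteβaɫ]

/ɡ/ (word-initial) is in the target of rule 2 but the environment (between two vowels) is not met → [ɡ].
/u/ (between /ɡ/ and /p/) is unaffected → [u].
/p/ (between /u/ and /t/) is unaffected → [p].
/t/ (between /p/ and /i/): no rule targets it → [t].
/i/ (between /t/ and /l/) is unaffected → [i].
/l/ (between /i/ and /t/) fails the environment for rule 1, so it stays [l].
/t/ (between /l/ and /e/) is unaffected → [t].
/e/ stays [e].
/b/ — between /e/ and /a/, between two vowels — surfaces as [β] (rule 2).
/a/ — not in any rule's target class → [a].
/l/ — word-final, word-finally — surfaces as [ɫ] (rule 1).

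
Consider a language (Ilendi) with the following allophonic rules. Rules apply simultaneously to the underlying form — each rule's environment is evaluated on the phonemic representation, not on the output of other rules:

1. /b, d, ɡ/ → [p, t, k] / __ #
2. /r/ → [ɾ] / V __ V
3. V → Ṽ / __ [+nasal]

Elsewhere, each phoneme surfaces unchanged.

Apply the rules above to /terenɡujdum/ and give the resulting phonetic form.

[teɾẽnɡujdũm]

/t/ (word-initial) is unaffected → [t].
/e/ — between /t/ and /r/; rule 3 does not apply here → [e].
/r/ — between /e/ and /e/, between two vowels — surfaces as [ɾ] (rule 2).
/e/ (between /r/ and /n/) occurs before a nasal consonant → [ẽ] by rule 3.
/n/ (between /e/ and /ɡ/) is unaffected → [n].
/ɡ/ — between /n/ and /u/; rule 1 does not apply here → [ɡ].
/u/ — between /ɡ/ and /j/; rule 3 does not apply here → [u].
/j/ (between /u/ and /d/) is unaffected → [j].
/d/ (between /j/ and /u/) fails the environment for rule 1, so it stays [d].
/u/ meets the environment for rule 3 (before a nasal consonant) → [ũ].
/m/ stays [m].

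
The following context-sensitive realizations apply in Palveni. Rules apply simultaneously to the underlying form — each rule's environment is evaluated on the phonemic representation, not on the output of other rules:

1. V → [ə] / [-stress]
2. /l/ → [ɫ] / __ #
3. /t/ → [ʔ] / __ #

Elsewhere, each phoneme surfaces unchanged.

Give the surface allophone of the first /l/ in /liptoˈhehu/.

[l]

/l/ (word-initial) fails the environment for rule 2, so it stays [l].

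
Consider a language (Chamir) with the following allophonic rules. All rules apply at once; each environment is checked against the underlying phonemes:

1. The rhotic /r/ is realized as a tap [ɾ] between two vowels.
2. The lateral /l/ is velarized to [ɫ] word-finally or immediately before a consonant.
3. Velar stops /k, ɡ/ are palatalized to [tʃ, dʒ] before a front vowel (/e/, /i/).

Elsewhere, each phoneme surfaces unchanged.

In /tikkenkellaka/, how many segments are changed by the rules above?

Segments that undergo a rule: /k/ → [tʃ] (rule 3); /k/ → [tʃ] (rule 3); /l/ → [ɫ] (rule 2).
All other segments surface unchanged.

3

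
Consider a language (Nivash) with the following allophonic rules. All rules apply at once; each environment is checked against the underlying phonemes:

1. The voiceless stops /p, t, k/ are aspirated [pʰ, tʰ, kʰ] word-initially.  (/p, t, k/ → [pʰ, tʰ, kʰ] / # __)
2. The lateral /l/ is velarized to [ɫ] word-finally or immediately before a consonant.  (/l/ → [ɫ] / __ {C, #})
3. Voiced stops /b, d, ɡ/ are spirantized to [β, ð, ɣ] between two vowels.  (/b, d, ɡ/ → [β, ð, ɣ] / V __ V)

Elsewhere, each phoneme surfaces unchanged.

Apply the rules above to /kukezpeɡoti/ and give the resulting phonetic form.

[kʰukezpeɣoti]

/k/ meets the environment for rule 1 (word-initially) → [kʰ].
/k/ (between /u/ and /e/) fails the environment for rule 1, so it stays [k].
/p/ (between /z/ and /e/) is in the target of rule 1 but the environment (word-initially) is not met → [p].
/ɡ/ (between /e/ and /o/) occurs between two vowels → [ɣ] by rule 3.
/t/ — between /o/ and /i/; rule 1 does not apply here → [t].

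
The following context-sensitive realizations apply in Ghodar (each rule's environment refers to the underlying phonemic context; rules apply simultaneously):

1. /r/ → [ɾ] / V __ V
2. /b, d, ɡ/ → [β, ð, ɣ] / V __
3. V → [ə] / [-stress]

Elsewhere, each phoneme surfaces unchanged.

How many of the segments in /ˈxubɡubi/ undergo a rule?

4

Segments that undergo a rule: /b/ → [β] (rule 2); /u/ → [ə] (rule 3); /b/ → [β] (rule 2); /i/ → [ə] (rule 3).
All other segments surface unchanged.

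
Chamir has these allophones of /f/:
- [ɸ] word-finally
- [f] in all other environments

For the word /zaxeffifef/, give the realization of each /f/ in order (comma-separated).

Occurrence 1 (position 5): no conditioning environment matches → elsewhere allophone [f].
Occurrence 2 (position 6): no conditioning environment matches → elsewhere allophone [f].
Occurrence 3 (position 8): no conditioning environment matches → elsewhere allophone [f].
Occurrence 4 (position 10): word-finally → [ɸ].

[f], [f], [f], [ɸ]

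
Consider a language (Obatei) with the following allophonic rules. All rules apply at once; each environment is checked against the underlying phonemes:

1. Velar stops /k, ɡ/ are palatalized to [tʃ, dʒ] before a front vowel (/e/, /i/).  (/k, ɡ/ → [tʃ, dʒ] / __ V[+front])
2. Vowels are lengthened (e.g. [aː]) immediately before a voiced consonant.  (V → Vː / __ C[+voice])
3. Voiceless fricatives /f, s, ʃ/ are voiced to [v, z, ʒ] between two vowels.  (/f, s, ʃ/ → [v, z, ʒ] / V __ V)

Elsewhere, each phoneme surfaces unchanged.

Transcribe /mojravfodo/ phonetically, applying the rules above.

/m/ — not in any rule's target class → [m].
/o/ (between /m/ and /j/): before a voiced consonant, so rule 2 applies → [oː].
/j/ — not in any rule's target class → [j].
/r/ — not in any rule's target class → [r].
Rule 2 applies to /a/ (between /r/ and /v/: before a voiced consonant) → [aː].
/v/ (between /a/ and /f/) is unaffected → [v].
/f/ (between /v/ and /o/): rule 3 targets it, but not between two vowels → unchanged [f].
/o/ (between /f/ and /d/) occurs before a voiced consonant → [oː] by rule 2.
/d/ — not in any rule's target class → [d].
/o/ (word-final): rule 2 targets it, but not before a voiced consonant → unchanged [o].

[moːjraːvfoːdo]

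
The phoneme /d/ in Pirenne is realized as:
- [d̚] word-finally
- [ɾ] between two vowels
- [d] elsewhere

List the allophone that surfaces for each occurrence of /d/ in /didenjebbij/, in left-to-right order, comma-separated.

[d], [ɾ]

Occurrence 1 (position 1): no conditioning environment matches → elsewhere allophone [d].
Occurrence 2 (position 3): between two vowels → [ɾ].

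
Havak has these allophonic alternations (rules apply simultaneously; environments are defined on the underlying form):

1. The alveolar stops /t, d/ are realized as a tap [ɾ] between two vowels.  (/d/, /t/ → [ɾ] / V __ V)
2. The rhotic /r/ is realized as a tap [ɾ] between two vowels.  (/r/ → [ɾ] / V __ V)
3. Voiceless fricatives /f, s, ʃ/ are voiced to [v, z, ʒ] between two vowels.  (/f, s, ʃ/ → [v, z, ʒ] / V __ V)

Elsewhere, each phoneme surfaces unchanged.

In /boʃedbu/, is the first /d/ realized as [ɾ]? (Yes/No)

/d/ (between /e/ and /b/) is in the target of rule 1 but the environment (between two vowels) is not met → [d].
The actual realization is [d], not [ɾ].

No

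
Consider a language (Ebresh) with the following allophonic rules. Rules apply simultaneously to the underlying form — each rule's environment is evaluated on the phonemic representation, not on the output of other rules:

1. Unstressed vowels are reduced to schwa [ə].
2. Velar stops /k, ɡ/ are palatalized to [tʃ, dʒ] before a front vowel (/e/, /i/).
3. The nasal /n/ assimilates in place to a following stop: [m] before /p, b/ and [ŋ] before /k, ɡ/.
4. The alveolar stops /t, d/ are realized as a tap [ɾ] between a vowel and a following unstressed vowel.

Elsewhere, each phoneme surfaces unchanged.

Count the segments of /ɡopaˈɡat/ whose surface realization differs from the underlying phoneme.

2

Segments that undergo a rule: /o/ → [ə] (rule 1); /a/ → [ə] (rule 1).
All other segments surface unchanged.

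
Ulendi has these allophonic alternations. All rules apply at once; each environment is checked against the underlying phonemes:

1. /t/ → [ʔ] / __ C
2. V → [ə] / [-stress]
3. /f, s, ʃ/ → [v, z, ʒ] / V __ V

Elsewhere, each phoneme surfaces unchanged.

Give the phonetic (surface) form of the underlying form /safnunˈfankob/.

[səfnənˈfankəb]

/s/ (word-initial): rule 3 targets it, but not between two vowels → unchanged [s].
Rule 2 applies to /a/ (between /s/ and /f/: in an unstressed syllable) → [ə].
/f/ (between /a/ and /n/) is in the target of rule 3 but the environment (between two vowels) is not met → [f].
/n/ (between /f/ and /u/): no rule targets it → [n].
/u/ (between /n/ and /n/) occurs in an unstressed syllable → [ə] by rule 2.
/n/ (between /u/ and /f/): no rule targets it → [n].
/f/ — between /n/ and /a/; rule 3 does not apply here → [f].
/a/ (between /f/ and /n/) fails the environment for rule 2, so it stays [a].
/n/ (between /a/ and /k/): no rule targets it → [n].
/k/ (between /n/ and /o/) is unaffected → [k].
/o/ — between /k/ and /b/, in an unstressed syllable — surfaces as [ə] (rule 2).
/b/ (word-final) is unaffected → [b].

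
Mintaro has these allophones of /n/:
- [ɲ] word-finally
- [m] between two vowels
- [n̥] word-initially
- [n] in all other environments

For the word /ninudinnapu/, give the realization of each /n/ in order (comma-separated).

Occurrence 1 (position 1): word-initially → [n̥].
Occurrence 2 (position 3): between two vowels → [m].
Occurrence 3 (position 7): no conditioning environment matches → elsewhere allophone [n].
Occurrence 4 (position 8): no conditioning environment matches → elsewhere allophone [n].

[n̥], [m], [n], [n]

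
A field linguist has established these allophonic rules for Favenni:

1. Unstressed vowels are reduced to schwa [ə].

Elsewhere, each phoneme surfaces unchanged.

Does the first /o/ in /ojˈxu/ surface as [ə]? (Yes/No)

Yes

Rule 1 applies to /o/ (word-initial: in an unstressed syllable) → [ə].
The actual realization is [ə], which matches [ə].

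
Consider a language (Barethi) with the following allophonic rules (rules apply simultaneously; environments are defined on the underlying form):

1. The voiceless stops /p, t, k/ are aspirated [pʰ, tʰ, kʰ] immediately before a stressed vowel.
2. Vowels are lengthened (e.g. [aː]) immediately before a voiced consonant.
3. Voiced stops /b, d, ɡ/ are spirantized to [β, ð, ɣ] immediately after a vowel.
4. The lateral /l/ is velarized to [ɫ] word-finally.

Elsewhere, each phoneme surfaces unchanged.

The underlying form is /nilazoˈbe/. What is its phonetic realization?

/n/ (word-initial): no rule targets it → [n].
/i/ (between /n/ and /l/) occurs before a voiced consonant → [iː] by rule 2.
/l/ (between /i/ and /a/): rule 4 targets it, but not word-finally → unchanged [l].
/a/ (between /l/ and /z/): before a voiced consonant, so rule 2 applies → [aː].
/z/ (between /a/ and /o/) is unaffected → [z].
/o/ (between /z/ and /b/) occurs before a voiced consonant → [oː] by rule 2.
/b/ — between /o/ and /e/, immediately after a vowel — surfaces as [β] (rule 3).
/e/ (word-final) fails the environment for rule 2, so it stays [e].

[niːlaːzoːˈβe]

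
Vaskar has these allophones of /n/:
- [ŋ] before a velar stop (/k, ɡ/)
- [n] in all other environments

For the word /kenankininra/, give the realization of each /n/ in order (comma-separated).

[n], [ŋ], [n], [n]

Occurrence 1 (position 3): no conditioning environment matches → elsewhere allophone [n].
Occurrence 2 (position 5): before a velar stop → [ŋ].
Occurrence 3 (position 8): no conditioning environment matches → elsewhere allophone [n].
Occurrence 4 (position 10): no conditioning environment matches → elsewhere allophone [n].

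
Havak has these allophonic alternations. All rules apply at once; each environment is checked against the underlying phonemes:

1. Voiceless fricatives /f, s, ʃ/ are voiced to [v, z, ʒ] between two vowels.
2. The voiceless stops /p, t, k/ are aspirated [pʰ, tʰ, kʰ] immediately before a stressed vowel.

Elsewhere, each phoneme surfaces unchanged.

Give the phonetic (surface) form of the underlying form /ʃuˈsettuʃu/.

/ʃ/ (word-initial) is in the target of rule 1 but the environment (between two vowels) is not met → [ʃ].
/u/ (between /ʃ/ and /s/) is unaffected → [u].
/s/ (between /u/ and /e/) occurs between two vowels → [z] by rule 1.
/e/ — not in any rule's target class → [e].
/t/ (between /e/ and /t/) is in the target of rule 2 but the environment (immediately before a stressed vowel) is not met → [t].
/t/ (between /t/ and /u/) fails the environment for rule 2, so it stays [t].
/u/ (between /t/ and /ʃ/): no rule targets it → [u].
/ʃ/ meets the environment for rule 1 (between two vowels) → [ʒ].
/u/ (word-final): no rule targets it → [u].

[ʃuˈzettuʒu]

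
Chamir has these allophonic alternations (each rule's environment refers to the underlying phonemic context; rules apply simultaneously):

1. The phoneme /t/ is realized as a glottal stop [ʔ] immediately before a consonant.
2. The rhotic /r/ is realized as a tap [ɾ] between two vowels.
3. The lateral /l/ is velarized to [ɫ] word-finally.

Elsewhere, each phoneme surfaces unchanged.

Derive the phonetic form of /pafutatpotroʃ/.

[pafutaʔpoʔroʃ]

/p/ (word-initial): no rule targets it → [p].
/a/ (between /p/ and /f/) is unaffected → [a].
/f/ (between /a/ and /u/): no rule targets it → [f].
/u/ — not in any rule's target class → [u].
/t/ (between /u/ and /a/): rule 1 targets it, but not immediately before a consonant → unchanged [t].
/a/ (between /t/ and /t/): no rule targets it → [a].
Rule 1 applies to /t/ (between /a/ and /p/: immediately before a consonant) → [ʔ].
/p/ — not in any rule's target class → [p].
/o/ — not in any rule's target class → [o].
/t/ — between /o/ and /r/, immediately before a consonant — surfaces as [ʔ] (rule 1).
/r/ (between /t/ and /o/): rule 2 targets it, but not between two vowels → unchanged [r].
/o/ (between /r/ and /ʃ/): no rule targets it → [o].
/ʃ/ — not in any rule's target class → [ʃ].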